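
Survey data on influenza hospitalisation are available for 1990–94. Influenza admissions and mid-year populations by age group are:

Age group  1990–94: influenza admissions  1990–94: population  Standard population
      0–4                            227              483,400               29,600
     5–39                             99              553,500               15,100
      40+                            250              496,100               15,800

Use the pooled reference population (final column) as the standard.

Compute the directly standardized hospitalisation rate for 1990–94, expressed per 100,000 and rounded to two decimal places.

40.60

Age-specific rates per 100,000 for 1990–94: 46.96, 17.89, 50.39.
Standard total = 60,500; weights = 0.4893, 0.2496, 0.2612.
Standardized rate: 0.4893×46.96 + 0.2496×17.89 + 0.2612×50.39 = 40.5997 per 100,000.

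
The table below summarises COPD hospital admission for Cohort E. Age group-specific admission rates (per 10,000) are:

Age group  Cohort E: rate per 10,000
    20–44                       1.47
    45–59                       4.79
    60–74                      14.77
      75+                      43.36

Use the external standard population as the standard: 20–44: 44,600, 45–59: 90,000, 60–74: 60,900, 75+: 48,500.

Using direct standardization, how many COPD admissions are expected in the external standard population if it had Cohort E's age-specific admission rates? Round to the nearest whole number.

350

Expected COPD admissions = Σ (standard pop × age-specific rate ÷ 10,000)
= 44,600×1.47/10,000 + 90,000×4.79/10,000 + 60,900×14.77/10,000 + 48,500×43.36/10,000
= 6.56 + 43.11 + 89.95 + 210.30 = 349.91.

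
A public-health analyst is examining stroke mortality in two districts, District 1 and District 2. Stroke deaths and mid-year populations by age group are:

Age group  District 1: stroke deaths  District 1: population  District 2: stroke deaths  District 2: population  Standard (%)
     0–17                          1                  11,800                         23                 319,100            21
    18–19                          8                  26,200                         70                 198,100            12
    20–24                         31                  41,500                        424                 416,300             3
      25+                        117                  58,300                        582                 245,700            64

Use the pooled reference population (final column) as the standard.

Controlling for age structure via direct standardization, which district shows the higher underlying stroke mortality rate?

Age-specific rates per 100,000 for District 1: 8.47, 30.53, 74.70, 200.69.
For District 2: 7.21, 35.34, 101.85, 236.87.
Standard weights: 0.21, 0.12, 0.03, 0.64.
District 1: 0.2100×8.47 + 0.1200×30.53 + 0.0300×74.70 + 0.6400×200.69 = 136.1239 per 100,000.
District 2: 0.2100×7.21 + 0.1200×35.34 + 0.0300×101.85 + 0.6400×236.87 = 160.4089 per 100,000.
The crude rates (113.93 vs 93.20) would put District 1 higher, but that reflects its age composition; once standardized to a common age structure, District 2 has the higher underlying rate.

District 2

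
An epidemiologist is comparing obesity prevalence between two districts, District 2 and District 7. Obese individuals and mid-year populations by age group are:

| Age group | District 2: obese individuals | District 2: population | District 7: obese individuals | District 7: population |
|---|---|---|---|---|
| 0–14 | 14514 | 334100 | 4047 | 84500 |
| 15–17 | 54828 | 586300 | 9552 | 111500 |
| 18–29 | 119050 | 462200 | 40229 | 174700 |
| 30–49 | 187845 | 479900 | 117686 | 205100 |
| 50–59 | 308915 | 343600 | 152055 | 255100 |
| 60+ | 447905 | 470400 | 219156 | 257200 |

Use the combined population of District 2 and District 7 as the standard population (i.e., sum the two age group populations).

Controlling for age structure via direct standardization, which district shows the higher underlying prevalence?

Age-specific rates per 1000 for District 2: 43.442, 93.515, 257.572, 391.425, 899.054, 952.179.
For District 7: 47.893, 85.668, 230.275, 573.798, 596.060, 852.084.
Combined standard total = 3764600; weights = 0.1112, 0.1854, 0.1692, 0.1820, 0.1590, 0.1933.
District 2: 0.1112×43.442 + 0.1854×93.515 + 0.1692×257.572 + 0.1820×391.425 + 0.1590×899.054 + 0.1933×952.179 = 463.9758 per 1000.
District 7: 0.1112×47.893 + 0.1854×85.668 + 0.1692×230.275 + 0.1820×573.798 + 0.1590×596.060 + 0.1933×852.084 = 424.0501 per 1000.
The crude rates (423.34 vs 498.78) would put District 7 higher, but that reflects its age composition; once standardized to a common age structure, District 2 has the higher underlying rate.

District 2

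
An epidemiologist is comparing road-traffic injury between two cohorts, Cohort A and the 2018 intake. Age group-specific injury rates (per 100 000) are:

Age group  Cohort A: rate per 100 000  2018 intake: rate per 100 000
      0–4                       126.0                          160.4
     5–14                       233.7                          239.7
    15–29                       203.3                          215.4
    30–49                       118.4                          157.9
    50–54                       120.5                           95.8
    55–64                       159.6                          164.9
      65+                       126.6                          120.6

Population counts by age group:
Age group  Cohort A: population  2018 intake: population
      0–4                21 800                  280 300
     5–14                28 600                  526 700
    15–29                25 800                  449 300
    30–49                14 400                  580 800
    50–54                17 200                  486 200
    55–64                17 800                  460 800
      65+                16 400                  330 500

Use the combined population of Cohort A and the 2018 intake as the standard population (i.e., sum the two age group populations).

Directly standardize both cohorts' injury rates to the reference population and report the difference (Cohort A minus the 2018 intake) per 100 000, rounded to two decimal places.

Combined standard total = 3 256 600; weights = 0.0928, 0.1705, 0.1459, 0.1828, 0.1546, 0.1470, 0.1065.
Cohort A: 0.0928×126.0 + 0.1705×233.7 + 0.1459×203.3 + 0.1828×118.4 + 0.1546×120.5 + 0.1470×159.6 + 0.1065×126.6 = 158.4043 per 100 000.
The 2018 intake: 0.0928×160.4 + 0.1705×239.7 + 0.1459×215.4 + 0.1828×157.9 + 0.1546×95.8 + 0.1470×164.9 + 0.1065×120.6 = 167.9248 per 100 000.
Difference = 158.4043 − 167.9248 = -9.5205.

-9.52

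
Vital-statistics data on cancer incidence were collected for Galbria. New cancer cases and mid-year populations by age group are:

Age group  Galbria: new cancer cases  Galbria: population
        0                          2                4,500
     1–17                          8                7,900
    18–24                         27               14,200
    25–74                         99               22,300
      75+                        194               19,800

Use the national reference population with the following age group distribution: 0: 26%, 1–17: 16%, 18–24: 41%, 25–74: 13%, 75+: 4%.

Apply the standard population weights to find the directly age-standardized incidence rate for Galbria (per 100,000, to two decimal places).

202.62

Age-specific rates per 100,000 for Galbria: 44.44, 101.27, 190.14, 443.95, 979.80.
Standard weights: 0.26, 0.16, 0.41, 0.13, 0.04.
Standardized rate: 0.2600×44.44 + 0.1600×101.27 + 0.4100×190.14 + 0.1300×443.95 + 0.0400×979.80 = 202.6208 per 100,000.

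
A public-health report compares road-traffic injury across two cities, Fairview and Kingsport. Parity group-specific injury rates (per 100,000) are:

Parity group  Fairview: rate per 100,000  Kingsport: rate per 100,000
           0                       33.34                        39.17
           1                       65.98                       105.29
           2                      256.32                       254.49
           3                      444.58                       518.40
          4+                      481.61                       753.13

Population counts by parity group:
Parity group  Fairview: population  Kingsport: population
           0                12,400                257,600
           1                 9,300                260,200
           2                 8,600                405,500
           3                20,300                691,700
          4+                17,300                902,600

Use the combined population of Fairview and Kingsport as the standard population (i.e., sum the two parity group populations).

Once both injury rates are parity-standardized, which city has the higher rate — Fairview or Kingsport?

Kingsport

Combined standard total = 2,585,500; weights = 0.1044, 0.1042, 0.1602, 0.2754, 0.3558.
Fairview: 0.1044×33.34 + 0.1042×65.98 + 0.1602×256.32 + 0.2754×444.58 + 0.3558×481.61 = 345.1942 per 100,000.
Kingsport: 0.1044×39.17 + 0.1042×105.29 + 0.1602×254.49 + 0.2754×518.40 + 0.3558×753.13 = 466.5407 per 100,000.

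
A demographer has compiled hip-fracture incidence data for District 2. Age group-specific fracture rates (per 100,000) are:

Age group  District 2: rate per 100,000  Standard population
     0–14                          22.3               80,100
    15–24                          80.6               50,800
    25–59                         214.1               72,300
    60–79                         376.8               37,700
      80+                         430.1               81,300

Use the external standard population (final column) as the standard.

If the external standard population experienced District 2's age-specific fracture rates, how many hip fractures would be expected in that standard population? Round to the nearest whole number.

705

Expected hip fractures = Σ (standard pop × age-specific rate ÷ 100,000)
= 80,100×22.3/100,000 + 50,800×80.6/100,000 + 72,300×214.1/100,000 + 37,700×376.8/100,000 + 81,300×430.1/100,000
= 17.86 + 40.94 + 154.79 + 142.05 + 349.67 = 705.33.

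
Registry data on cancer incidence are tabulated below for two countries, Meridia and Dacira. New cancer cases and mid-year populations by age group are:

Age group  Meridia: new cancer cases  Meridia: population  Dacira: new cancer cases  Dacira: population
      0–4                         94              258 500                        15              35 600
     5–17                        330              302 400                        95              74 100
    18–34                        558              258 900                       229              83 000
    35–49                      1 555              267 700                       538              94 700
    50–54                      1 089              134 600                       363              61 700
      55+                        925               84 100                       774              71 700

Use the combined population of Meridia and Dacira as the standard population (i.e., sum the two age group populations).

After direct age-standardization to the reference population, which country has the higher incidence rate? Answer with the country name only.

Meridia

Age-specific rates per 100 000 for Meridia: 36.36, 109.13, 215.53, 580.87, 809.06, 1099.88.
For Dacira: 42.13, 128.21, 275.90, 568.11, 588.33, 1079.50.
Combined standard total = 1 727 000; weights = 0.1703, 0.2180, 0.1980, 0.2098, 0.1137, 0.0902.
Meridia: 0.1703×36.36 + 0.2180×109.13 + 0.1980×215.53 + 0.2098×580.87 + 0.1137×809.06 + 0.0902×1099.88 = 385.7320 per 100 000.
Dacira: 0.1703×42.13 + 0.2180×128.21 + 0.1980×275.90 + 0.2098×568.11 + 0.1137×588.33 + 0.0902×1079.50 = 373.2198 per 100 000.
The crude rates (348.42 vs 478.61) would put Dacira higher, but that reflects its age composition; once standardized to a common age structure, Meridia has the higher underlying rate.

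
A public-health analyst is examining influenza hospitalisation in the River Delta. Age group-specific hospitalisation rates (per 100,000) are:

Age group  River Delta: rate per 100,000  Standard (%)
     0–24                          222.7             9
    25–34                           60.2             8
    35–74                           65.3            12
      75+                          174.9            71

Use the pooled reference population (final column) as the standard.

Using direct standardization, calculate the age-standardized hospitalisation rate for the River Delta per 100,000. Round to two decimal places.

Standard weights: 0.09, 0.08, 0.12, 0.71.
Standardized rate: 0.0900×222.7 + 0.0800×60.2 + 0.1200×65.3 + 0.7100×174.9 = 156.8740 per 100,000.

156.87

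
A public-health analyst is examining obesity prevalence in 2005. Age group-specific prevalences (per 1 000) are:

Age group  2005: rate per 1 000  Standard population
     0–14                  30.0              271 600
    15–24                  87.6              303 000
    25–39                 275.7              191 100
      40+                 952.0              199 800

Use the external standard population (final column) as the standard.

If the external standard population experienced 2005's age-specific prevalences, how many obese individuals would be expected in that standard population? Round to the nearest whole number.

Expected obese individuals = Σ (standard pop × age-specific rate ÷ 1 000)
= 271 600×30.0/1 000 + 303 000×87.6/1 000 + 191 100×275.7/1 000 + 199 800×952.0/1 000
= 8148.00 + 26542.80 + 52686.27 + 190209.60 = 277586.67.

277587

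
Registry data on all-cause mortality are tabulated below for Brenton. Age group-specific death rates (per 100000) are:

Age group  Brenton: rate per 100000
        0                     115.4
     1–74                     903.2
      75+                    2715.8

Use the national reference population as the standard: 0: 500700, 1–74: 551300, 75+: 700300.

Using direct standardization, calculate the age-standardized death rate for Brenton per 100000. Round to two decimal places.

Standard total = 1752300; weights = 0.2857, 0.3146, 0.3996.
Standardized rate: 0.2857×115.4 + 0.3146×903.2 + 0.3996×2715.8 = 1402.4937 per 100000.

1402.49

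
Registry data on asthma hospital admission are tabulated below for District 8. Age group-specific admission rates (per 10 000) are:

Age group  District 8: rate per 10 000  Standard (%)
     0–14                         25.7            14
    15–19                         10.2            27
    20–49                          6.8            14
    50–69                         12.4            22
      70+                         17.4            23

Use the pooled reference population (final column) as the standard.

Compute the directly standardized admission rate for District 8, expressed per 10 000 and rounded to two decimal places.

Standard weights: 0.14, 0.27, 0.14, 0.22, 0.23.
Standardized rate: 0.1400×25.7 + 0.2700×10.2 + 0.1400×6.8 + 0.2200×12.4 + 0.2300×17.4 = 14.0340 per 10 000.

14.03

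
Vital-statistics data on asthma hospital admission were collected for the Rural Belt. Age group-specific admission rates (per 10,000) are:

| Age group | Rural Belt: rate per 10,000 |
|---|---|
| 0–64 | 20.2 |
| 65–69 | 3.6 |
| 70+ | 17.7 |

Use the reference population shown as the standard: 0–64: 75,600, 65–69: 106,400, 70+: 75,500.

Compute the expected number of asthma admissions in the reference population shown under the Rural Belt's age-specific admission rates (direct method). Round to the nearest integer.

325

Expected asthma admissions = Σ (standard pop × age-specific rate ÷ 10,000)
= 75,600×20.2/10,000 + 106,400×3.6/10,000 + 75,500×17.7/10,000
= 152.71 + 38.30 + 133.63 = 324.65.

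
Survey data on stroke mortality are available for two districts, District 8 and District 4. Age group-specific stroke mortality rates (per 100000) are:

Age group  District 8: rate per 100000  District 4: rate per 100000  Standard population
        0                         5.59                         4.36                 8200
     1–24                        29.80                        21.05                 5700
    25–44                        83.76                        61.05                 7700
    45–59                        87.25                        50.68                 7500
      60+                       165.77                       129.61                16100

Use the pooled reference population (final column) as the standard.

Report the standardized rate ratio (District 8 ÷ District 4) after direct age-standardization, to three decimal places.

Standard total = 45200; weights = 0.1814, 0.1261, 0.1704, 0.1659, 0.3562.
District 8: 0.1814×5.59 + 0.1261×29.80 + 0.1704×83.76 + 0.1659×87.25 + 0.3562×165.77 = 92.5646 per 100000.
District 4: 0.1814×4.36 + 0.1261×21.05 + 0.1704×61.05 + 0.1659×50.68 + 0.3562×129.61 = 68.4213 per 100000.
Ratio = 92.5646 ÷ 68.4213 = 1.35286.

1.353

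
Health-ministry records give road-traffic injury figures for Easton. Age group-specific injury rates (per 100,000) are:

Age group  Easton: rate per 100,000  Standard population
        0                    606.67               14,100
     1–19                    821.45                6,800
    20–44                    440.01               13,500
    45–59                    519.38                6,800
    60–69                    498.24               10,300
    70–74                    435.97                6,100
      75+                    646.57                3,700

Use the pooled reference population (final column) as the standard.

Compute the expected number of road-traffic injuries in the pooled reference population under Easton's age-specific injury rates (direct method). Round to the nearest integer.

Expected road-traffic injuries = Σ (standard pop × age-specific rate ÷ 100,000)
= 14,100×606.67/100,000 + 6,800×821.45/100,000 + 13,500×440.01/100,000 + 6,800×519.38/100,000 + 10,300×498.24/100,000 + 6,100×435.97/100,000 + 3,700×646.57/100,000
= 85.54 + 55.86 + 59.40 + 35.32 + 51.32 + 26.59 + 23.92 = 337.95.

338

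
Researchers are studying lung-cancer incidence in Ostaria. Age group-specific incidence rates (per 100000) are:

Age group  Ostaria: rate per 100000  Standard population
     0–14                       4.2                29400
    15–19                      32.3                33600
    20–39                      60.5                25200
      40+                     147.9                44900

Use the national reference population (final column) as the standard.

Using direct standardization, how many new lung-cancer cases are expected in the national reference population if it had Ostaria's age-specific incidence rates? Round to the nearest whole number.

Expected new lung-cancer cases = Σ (standard pop × age-specific rate ÷ 100000)
= 29400×4.2/100000 + 33600×32.3/100000 + 25200×60.5/100000 + 44900×147.9/100000
= 1.23 + 10.85 + 15.25 + 66.41 = 93.74.

94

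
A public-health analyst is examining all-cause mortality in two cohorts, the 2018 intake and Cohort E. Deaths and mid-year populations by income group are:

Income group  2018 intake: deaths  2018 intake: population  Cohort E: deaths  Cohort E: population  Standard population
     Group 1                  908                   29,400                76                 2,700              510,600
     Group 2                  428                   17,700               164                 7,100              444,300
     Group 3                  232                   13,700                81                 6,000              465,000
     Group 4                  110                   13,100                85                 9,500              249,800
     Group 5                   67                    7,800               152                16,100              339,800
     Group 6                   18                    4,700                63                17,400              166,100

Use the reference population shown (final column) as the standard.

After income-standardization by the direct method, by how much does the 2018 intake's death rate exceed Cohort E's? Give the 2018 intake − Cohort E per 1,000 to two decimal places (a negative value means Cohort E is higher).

Income-specific rates per 1,000 for the 2018 intake: 30.884, 24.181, 16.934, 8.397, 8.590, 3.830.
For Cohort E: 28.148, 23.099, 13.500, 8.947, 9.441, 3.621.
Standard total = 2,175,600; weights = 0.2347, 0.2042, 0.2137, 0.1148, 0.1562, 0.0763.
The 2018 intake: 0.2347×30.884 + 0.2042×24.181 + 0.2137×16.934 + 0.1148×8.397 + 0.1562×8.590 + 0.0763×3.830 = 18.4041 per 1,000.
Cohort E: 0.2347×28.148 + 0.2042×23.099 + 0.2137×13.500 + 0.1148×8.947 + 0.1562×9.441 + 0.0763×3.621 = 16.9871 per 1,000.
Difference = 18.4041 − 16.9871 = 1.4170.

1.42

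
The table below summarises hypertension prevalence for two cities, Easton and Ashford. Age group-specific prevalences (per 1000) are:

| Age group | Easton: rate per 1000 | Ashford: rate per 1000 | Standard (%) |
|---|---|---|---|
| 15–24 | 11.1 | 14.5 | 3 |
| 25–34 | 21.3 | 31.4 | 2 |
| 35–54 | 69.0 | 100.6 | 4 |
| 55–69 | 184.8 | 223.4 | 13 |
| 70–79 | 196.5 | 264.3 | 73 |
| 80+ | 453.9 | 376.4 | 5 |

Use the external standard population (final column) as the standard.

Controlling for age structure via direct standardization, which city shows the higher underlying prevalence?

Ashford

Standard weights: 0.03, 0.02, 0.04, 0.13, 0.73, 0.05.
Easton: 0.0300×11.1 + 0.0200×21.3 + 0.0400×69.0 + 0.1300×184.8 + 0.7300×196.5 + 0.0500×453.9 = 193.6830 per 1000.
Ashford: 0.0300×14.5 + 0.0200×31.4 + 0.0400×100.6 + 0.1300×223.4 + 0.7300×264.3 + 0.0500×376.4 = 245.8880 per 1000.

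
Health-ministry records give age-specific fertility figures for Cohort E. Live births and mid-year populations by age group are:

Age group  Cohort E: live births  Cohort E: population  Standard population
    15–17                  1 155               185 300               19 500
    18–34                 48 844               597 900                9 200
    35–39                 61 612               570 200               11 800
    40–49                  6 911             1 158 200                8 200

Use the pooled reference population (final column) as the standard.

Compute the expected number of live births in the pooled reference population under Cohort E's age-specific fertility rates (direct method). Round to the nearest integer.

Age-specific rates per 1 000 for Cohort E: 6.233, 81.693, 108.053, 5.967.
Expected live births = Σ (standard pop × age-specific rate ÷ 1 000)
= 19 500×6.233/1 000 + 9 200×81.693/1 000 + 11 800×108.053/1 000 + 8 200×5.967/1 000
= 121.55 + 751.57 + 1275.03 + 48.93 = 2197.08.

2197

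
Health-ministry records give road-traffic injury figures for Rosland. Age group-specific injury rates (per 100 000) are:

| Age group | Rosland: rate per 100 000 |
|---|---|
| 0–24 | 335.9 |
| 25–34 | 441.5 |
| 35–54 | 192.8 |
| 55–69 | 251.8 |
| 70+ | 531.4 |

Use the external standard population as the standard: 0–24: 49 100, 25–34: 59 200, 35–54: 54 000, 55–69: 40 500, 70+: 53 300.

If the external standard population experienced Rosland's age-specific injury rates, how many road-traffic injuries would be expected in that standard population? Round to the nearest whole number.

Expected road-traffic injuries = Σ (standard pop × age-specific rate ÷ 100 000)
= 49 100×335.9/100 000 + 59 200×441.5/100 000 + 54 000×192.8/100 000 + 40 500×251.8/100 000 + 53 300×531.4/100 000
= 164.93 + 261.37 + 104.11 + 101.98 + 283.24 = 915.62.

916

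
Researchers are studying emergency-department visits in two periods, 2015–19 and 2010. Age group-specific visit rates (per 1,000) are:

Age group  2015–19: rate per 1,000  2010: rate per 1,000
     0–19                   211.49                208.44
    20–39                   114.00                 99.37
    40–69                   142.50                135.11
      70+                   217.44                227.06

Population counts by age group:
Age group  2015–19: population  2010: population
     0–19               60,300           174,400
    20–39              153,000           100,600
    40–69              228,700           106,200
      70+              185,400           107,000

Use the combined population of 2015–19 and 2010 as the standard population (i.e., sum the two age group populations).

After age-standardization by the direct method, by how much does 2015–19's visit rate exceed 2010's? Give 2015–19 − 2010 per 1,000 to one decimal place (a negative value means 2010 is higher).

Combined standard total = 1,115,600; weights = 0.2104, 0.2273, 0.3002, 0.2621.
2015–19: 0.2104×211.49 + 0.2273×114.00 + 0.3002×142.50 + 0.2621×217.44 = 170.1773 per 1,000.
2010: 0.2104×208.44 + 0.2273×99.37 + 0.3002×135.11 + 0.2621×227.06 = 166.5129 per 1,000.
Difference = 170.1773 − 166.5129 = 3.6644.

3.7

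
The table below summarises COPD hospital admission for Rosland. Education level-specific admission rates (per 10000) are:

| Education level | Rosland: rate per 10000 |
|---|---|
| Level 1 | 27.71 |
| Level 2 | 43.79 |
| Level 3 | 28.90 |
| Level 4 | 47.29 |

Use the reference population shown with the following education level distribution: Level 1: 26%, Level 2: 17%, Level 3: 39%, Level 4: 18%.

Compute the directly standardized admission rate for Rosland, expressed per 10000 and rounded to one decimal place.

Standard weights: 0.26, 0.17, 0.39, 0.18.
Standardized rate: 0.2600×27.71 + 0.1700×43.79 + 0.3900×28.90 + 0.1800×47.29 = 34.4321 per 10000.

34.4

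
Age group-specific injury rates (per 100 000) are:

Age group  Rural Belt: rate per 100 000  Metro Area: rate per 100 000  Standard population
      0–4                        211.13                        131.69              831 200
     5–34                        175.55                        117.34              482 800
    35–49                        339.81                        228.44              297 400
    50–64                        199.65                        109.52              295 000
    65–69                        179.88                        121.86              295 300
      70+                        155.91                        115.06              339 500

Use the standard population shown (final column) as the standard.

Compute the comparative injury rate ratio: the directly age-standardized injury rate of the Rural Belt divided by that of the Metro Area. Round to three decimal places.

Standard total = 2 541 200; weights = 0.3271, 0.1900, 0.1170, 0.1161, 0.1162, 0.1336.
The Rural Belt: 0.3271×211.13 + 0.1900×175.55 + 0.1170×339.81 + 0.1161×199.65 + 0.1162×179.88 + 0.1336×155.91 = 207.0884 per 100 000.
The Metro Area: 0.3271×131.69 + 0.1900×117.34 + 0.1170×228.44 + 0.1161×109.52 + 0.1162×121.86 + 0.1336×115.06 = 134.3488 per 100 000.
Ratio = 207.0884 ÷ 134.3488 = 1.54142.

1.541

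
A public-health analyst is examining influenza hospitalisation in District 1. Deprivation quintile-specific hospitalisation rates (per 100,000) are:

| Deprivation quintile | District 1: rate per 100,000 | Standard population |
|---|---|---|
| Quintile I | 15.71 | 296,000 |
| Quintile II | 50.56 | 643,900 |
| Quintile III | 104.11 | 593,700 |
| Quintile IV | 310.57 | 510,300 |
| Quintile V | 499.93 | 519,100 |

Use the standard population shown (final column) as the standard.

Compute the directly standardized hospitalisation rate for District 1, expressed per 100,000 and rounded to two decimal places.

Standard total = 2,563,000; weights = 0.1155, 0.2512, 0.2316, 0.1991, 0.2025.
Standardized rate: 0.1155×15.71 + 0.2512×50.56 + 0.2316×104.11 + 0.1991×310.57 + 0.2025×499.93 = 201.7220 per 100,000.

201.72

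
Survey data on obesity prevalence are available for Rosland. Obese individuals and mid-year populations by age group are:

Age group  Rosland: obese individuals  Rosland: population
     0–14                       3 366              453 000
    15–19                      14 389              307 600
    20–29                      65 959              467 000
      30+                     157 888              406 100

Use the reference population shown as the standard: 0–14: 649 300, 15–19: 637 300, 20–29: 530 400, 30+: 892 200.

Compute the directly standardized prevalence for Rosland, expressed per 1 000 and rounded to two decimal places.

Age-specific rates per 1 000 for Rosland: 7.430, 46.778, 141.240, 388.791.
Standard total = 2 709 200; weights = 0.2397, 0.2352, 0.1958, 0.3293.
Standardized rate: 0.2397×7.430 + 0.2352×46.778 + 0.1958×141.240 + 0.3293×388.791 = 168.4738 per 1 000.

168.47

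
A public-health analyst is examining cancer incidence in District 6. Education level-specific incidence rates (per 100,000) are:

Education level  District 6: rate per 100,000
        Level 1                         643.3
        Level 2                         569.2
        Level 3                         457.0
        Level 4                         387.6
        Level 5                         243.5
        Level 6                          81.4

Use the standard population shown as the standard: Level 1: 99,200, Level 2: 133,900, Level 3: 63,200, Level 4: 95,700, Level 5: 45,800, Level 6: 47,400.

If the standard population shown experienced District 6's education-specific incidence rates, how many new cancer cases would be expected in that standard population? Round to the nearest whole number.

2210

Expected new cancer cases = Σ (standard pop × education-specific rate ÷ 100,000)
= 99,200×643.3/100,000 + 133,900×569.2/100,000 + 63,200×457.0/100,000 + 95,700×387.6/100,000 + 45,800×243.5/100,000 + 47,400×81.4/100,000
= 638.15 + 762.16 + 288.82 + 370.93 + 111.52 + 38.58 = 2210.18.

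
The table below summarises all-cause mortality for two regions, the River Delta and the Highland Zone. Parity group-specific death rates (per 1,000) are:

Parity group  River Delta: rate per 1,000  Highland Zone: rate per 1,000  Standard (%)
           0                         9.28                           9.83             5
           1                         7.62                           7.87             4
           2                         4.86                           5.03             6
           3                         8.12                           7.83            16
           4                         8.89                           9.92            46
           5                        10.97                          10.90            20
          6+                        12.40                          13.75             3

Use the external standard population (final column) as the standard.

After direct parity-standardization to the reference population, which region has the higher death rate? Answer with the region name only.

Highland Zone

Standard weights: 0.05, 0.04, 0.06, 0.16, 0.46, 0.20, 0.03.
The River Delta: 0.0500×9.28 + 0.0400×7.62 + 0.0600×4.86 + 0.1600×8.12 + 0.4600×8.89 + 0.2000×10.97 + 0.0300×12.40 = 9.0150 per 1,000.
The Highland Zone: 0.0500×9.83 + 0.0400×7.87 + 0.0600×5.03 + 0.1600×7.83 + 0.4600×9.92 + 0.2000×10.90 + 0.0300×13.75 = 9.5166 per 1,000.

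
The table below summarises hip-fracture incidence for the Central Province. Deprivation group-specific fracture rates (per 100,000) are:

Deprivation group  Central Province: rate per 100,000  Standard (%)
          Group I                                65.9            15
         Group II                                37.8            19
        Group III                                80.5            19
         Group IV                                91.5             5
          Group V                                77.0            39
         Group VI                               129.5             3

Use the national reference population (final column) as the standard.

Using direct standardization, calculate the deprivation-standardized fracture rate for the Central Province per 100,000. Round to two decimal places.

Standard weights: 0.15, 0.19, 0.19, 0.05, 0.39, 0.03.
Standardized rate: 0.1500×65.9 + 0.1900×37.8 + 0.1900×80.5 + 0.0500×91.5 + 0.3900×77.0 + 0.0300×129.5 = 70.8520 per 100,000.

70.85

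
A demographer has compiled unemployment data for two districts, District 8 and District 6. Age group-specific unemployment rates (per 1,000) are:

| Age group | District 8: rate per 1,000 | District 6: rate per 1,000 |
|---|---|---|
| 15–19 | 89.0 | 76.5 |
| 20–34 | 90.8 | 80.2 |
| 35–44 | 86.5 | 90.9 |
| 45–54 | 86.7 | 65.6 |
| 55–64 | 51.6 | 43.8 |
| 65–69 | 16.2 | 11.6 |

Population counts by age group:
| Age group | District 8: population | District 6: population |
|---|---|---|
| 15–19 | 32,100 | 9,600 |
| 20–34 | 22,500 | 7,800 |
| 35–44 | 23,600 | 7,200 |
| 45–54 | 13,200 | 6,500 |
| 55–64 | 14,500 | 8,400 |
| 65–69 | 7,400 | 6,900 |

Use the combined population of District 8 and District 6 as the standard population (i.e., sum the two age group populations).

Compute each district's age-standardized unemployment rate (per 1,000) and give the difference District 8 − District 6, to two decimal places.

8.56

Combined standard total = 159,700; weights = 0.2611, 0.1897, 0.1929, 0.1234, 0.1434, 0.0895.
District 8: 0.2611×89.0 + 0.1897×90.8 + 0.1929×86.5 + 0.1234×86.7 + 0.1434×51.6 + 0.0895×16.2 = 76.6940 per 1,000.
District 6: 0.2611×76.5 + 0.1897×80.2 + 0.1929×90.9 + 0.1234×65.6 + 0.1434×43.8 + 0.0895×11.6 = 68.1343 per 1,000.
Difference = 76.6940 − 68.1343 = 8.5597.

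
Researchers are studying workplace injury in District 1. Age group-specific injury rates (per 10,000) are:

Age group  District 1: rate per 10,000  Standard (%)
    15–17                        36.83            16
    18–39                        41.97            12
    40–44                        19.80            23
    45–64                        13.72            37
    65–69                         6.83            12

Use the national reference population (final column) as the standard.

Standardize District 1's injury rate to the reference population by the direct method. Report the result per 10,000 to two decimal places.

Standard weights: 0.16, 0.12, 0.23, 0.37, 0.12.
Standardized rate: 0.1600×36.83 + 0.1200×41.97 + 0.2300×19.80 + 0.3700×13.72 + 0.1200×6.83 = 21.3792 per 10,000.

21.38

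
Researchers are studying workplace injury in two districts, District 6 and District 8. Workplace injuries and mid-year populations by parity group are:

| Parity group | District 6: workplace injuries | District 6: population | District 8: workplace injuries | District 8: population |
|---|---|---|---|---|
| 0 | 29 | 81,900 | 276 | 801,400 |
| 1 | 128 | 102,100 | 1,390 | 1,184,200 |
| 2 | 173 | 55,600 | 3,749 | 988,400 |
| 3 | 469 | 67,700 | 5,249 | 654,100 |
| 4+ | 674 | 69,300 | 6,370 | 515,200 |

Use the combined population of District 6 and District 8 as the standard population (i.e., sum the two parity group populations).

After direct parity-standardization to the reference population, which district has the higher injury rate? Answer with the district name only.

District 8

Parity-specific rates per 10,000 for District 6: 3.54, 12.54, 31.12, 69.28, 97.26.
For District 8: 3.44, 11.74, 37.93, 80.25, 123.64.
Combined standard total = 4,519,900; weights = 0.1954, 0.2846, 0.2310, 0.1597, 0.1293.
District 6: 0.1954×3.54 + 0.2846×12.54 + 0.2310×31.12 + 0.1597×69.28 + 0.1293×97.26 = 35.0868 per 10,000.
District 8: 0.1954×3.44 + 0.2846×11.74 + 0.2310×37.93 + 0.1597×80.25 + 0.1293×123.64 = 41.5785 per 10,000.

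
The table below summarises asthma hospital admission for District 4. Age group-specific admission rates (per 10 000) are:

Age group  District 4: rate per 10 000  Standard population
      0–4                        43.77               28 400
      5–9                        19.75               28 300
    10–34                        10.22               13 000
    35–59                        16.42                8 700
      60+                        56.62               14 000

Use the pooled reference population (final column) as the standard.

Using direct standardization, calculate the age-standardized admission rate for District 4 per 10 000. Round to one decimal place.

31.1

Standard total = 92 400; weights = 0.3074, 0.3063, 0.1407, 0.0942, 0.1515.
Standardized rate: 0.3074×43.77 + 0.3063×19.75 + 0.1407×10.22 + 0.0942×16.42 + 0.1515×56.62 = 31.0648 per 10 000.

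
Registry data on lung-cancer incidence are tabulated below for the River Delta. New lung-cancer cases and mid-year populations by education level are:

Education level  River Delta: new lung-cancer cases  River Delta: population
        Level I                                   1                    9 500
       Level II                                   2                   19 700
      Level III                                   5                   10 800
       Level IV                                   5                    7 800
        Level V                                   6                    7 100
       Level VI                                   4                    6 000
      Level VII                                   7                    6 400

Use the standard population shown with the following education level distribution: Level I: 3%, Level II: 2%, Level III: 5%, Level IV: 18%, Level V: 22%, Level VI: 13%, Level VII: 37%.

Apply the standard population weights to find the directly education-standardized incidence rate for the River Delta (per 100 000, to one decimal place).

82.1

Education-specific rates per 100 000 for the River Delta: 10.53, 10.15, 46.30, 64.10, 84.51, 66.67, 109.38.
Standard weights: 0.03, 0.02, 0.05, 0.18, 0.22, 0.13, 0.37.
Standardized rate: 0.0300×10.53 + 0.0200×10.15 + 0.0500×46.30 + 0.1800×64.10 + 0.2200×84.51 + 0.1300×66.67 + 0.3700×109.38 = 82.0991 per 100 000.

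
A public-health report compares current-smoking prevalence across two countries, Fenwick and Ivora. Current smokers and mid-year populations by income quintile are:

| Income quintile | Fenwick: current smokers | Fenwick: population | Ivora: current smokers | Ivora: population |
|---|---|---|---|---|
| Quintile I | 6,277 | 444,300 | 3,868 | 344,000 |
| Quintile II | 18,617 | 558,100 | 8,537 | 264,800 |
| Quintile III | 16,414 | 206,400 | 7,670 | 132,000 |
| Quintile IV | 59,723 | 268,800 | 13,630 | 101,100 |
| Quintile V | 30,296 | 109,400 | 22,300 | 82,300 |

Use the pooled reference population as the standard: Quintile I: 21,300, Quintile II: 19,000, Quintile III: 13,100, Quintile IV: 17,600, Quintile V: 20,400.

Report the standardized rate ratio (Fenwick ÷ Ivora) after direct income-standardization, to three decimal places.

1.213

Income-specific rates per 1,000 for Fenwick: 14.128, 33.358, 79.525, 222.184, 276.929.
For Ivora: 11.244, 32.239, 58.106, 134.817, 270.960.
Standard total = 91,400; weights = 0.2330, 0.2079, 0.1433, 0.1926, 0.2232.
Fenwick: 0.2330×14.128 + 0.2079×33.358 + 0.1433×79.525 + 0.1926×222.184 + 0.2232×276.929 = 126.2175 per 1,000.
Ivora: 0.2330×11.244 + 0.2079×32.239 + 0.1433×58.106 + 0.1926×134.817 + 0.2232×270.960 = 104.0875 per 1,000.
Ratio = 126.2175 ÷ 104.0875 = 1.21261.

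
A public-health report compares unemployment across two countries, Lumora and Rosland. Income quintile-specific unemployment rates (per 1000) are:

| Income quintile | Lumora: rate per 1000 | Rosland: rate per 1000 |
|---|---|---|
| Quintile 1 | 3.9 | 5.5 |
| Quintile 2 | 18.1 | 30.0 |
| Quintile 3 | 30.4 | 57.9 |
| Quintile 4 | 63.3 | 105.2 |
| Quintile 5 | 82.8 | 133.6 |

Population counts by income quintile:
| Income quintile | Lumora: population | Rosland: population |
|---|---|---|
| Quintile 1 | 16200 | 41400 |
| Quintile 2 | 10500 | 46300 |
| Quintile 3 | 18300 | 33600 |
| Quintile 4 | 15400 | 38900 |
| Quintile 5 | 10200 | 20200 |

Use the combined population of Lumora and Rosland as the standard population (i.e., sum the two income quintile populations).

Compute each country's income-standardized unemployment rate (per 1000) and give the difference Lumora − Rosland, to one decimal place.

-24.0

Combined standard total = 251000; weights = 0.2295, 0.2263, 0.2068, 0.2163, 0.1211.
Lumora: 0.2295×3.9 + 0.2263×18.1 + 0.2068×30.4 + 0.2163×63.3 + 0.1211×82.8 = 34.9992 per 1000.
Rosland: 0.2295×5.5 + 0.2263×30.0 + 0.2068×57.9 + 0.2163×105.2 + 0.1211×133.6 = 58.9626 per 1000.
Difference = 34.9992 − 58.9626 = -23.9634.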